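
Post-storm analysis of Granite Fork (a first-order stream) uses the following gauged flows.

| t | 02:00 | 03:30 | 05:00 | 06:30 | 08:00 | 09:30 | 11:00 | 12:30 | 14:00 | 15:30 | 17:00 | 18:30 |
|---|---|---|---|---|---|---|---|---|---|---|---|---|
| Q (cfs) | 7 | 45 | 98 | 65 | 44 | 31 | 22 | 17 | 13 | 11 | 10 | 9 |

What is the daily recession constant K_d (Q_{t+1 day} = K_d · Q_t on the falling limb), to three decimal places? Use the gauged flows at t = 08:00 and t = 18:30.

Between t = 08:00 and t = 18:30 the flow falls from 44 to 9 cfs over 7×1.5 h = 10.5 h.
Per-interval ratio K = (9/44)^(1/7) = 0.7972; K_d = K^(24/1.5) = 0.027.

K_d ≈ 0.027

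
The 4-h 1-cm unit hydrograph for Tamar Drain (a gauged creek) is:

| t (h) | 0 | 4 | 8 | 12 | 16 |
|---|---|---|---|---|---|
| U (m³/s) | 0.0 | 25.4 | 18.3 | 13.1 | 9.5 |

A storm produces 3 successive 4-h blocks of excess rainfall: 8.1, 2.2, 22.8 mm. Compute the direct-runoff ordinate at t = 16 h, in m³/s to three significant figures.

Q ≈ 52.3 m³/s

By discrete convolution, Q_j = Σ (P_i / 10 mm) · U_{j−i}.
At t = 16 h (j=4): Q = (8.1/10)·9.5 + (2.2/10)·13.1 + (22.8/10)·18.3 = 52.3 m³/s.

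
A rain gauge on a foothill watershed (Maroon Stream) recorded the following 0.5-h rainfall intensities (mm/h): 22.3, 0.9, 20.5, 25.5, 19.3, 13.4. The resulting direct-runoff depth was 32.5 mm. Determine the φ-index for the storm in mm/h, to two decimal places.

φ ≈ 7.20 mm/h

Only the 5 blocks with intensity above φ contribute runoff: 22.3, 20.5, 25.5, 19.3, 13.4 mm/h.
Σ(I−φ)·Δt = d  ⇒  (22.3+20.5+25.5+19.3+13.4 − 5φ)·0.5 = 32.5
φ = (101.0 − 32.5/0.5) / 5 = 7.20 mm/h.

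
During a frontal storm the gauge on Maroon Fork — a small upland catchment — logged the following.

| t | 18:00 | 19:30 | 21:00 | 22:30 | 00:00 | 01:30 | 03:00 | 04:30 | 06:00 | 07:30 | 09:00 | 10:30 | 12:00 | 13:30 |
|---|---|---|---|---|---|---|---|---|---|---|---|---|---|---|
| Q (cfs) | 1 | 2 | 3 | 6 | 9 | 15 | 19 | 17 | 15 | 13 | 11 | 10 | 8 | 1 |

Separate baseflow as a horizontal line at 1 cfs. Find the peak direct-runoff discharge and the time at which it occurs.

Q_p = 18.0 cfs at t = 03:00

Subtracting baseflow gives direct-runoff ordinates: 0.0, 1.0, 2.0, 5.0, 8.0, 14.0, 18.0, 16.0, 14.0, 12.0, 10.0, 9.0, 7.0, 0.0 cfs.
The maximum is 18.0 cfs, occurring at the reading for t = 03:00.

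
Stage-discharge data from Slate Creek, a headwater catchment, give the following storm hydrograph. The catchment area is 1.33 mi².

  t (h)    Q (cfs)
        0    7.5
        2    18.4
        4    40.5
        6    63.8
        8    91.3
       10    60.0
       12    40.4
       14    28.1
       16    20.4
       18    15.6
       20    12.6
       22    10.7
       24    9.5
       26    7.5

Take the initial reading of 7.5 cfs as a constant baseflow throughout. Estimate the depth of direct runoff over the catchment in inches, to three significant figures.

Direct runoff: 0.0, 10.9, 33.0, 56.3, 83.8, 52.5, 32.9, 20.6, 12.9, 8.1, 5.1, 3.2, 2.0, 0.0 cfs; ΣQ_DR = 321.3 cfs.
V = ΣQ_DR · Δt = 321.3 × 7200 s = 2.313 × 10^6 ft³.
Over A = 1.33 mi², depth = V / A = 0.749 in.

d ≈ 0.749 in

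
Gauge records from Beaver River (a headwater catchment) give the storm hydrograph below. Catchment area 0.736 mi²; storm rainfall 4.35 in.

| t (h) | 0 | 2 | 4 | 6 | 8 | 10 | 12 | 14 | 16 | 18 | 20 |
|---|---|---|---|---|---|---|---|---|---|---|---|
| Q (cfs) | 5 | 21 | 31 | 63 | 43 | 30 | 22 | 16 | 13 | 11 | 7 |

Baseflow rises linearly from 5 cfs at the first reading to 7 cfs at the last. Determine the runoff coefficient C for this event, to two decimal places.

ΣQ_DR = 196.0 cfs; V = ΣQ_DR·Δt = 1.411 × 10^6 ft³.
Runoff depth d = V / A = 0.8253 in.
C = d / P = 0.8253 / 4.35 = 0.19.

C ≈ 0.19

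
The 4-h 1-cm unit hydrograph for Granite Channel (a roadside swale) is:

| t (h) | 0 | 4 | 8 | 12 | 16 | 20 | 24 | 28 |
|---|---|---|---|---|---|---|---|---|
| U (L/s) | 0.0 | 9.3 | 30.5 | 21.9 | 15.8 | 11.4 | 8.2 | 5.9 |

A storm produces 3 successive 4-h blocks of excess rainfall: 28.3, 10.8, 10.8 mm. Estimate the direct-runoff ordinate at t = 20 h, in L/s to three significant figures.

Q ≈ 73.0 L/s

By discrete convolution, Q_j = Σ (P_i / 10 mm) · U_{j−i}.
At t = 20 h (j=5): Q = (28.3/10)·11.4 + (10.8/10)·15.8 + (10.8/10)·21.9 = 73.0 L/s.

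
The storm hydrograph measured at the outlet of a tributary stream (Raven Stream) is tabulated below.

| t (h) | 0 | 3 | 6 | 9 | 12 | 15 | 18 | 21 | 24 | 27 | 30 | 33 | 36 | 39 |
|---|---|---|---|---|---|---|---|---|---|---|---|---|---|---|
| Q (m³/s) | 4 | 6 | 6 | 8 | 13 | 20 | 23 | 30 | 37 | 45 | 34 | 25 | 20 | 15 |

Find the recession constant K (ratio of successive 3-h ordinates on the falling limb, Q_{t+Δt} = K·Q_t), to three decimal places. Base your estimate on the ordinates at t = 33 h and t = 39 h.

K ≈ 0.775

Using the recession-limb readings at t = 33 h and t = 39 h: Q falls from 25 to 15 m³/s over 2 intervals.
K = (Q₂/Q₁)^(1/2) = (15/25)^(1/2) = 0.775.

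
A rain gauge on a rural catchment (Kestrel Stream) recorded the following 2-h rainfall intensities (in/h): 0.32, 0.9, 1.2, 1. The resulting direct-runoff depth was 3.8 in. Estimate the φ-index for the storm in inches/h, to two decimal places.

φ ≈ 0.40 in/h

Only the 3 blocks with intensity above φ contribute runoff: 0.9, 1.2, 1 in/h.
Σ(I−φ)·Δt = d  ⇒  (0.9+1.2+1 − 3φ)·2 = 3.8
φ = (3.100 − 3.8/2) / 3 = 0.40 in/h.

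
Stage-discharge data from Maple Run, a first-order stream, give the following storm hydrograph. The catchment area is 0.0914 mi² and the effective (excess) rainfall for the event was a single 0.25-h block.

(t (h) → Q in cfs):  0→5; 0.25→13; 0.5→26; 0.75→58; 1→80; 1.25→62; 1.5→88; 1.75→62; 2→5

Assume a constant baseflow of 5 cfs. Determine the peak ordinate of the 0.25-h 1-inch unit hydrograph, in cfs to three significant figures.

U_p ≈ 55.3 cfs

Direct runoff: 0.0, 8.0, 21.0, 53.0, 75.0, 57.0, 83.0, 57.0, 0.0 cfs; ΣQ_DR = 354.0 cfs, peak = 83.0 cfs.
Runoff depth d = ΣQ_DR·Δt / A = 354.0 × 900 / (0.0914 mi²) = 1.500 in.
The 1-inch UH is the DRH scaled by (1 in)/d, so U_p = 83.0 × 1/1.500 = 55.3 cfs.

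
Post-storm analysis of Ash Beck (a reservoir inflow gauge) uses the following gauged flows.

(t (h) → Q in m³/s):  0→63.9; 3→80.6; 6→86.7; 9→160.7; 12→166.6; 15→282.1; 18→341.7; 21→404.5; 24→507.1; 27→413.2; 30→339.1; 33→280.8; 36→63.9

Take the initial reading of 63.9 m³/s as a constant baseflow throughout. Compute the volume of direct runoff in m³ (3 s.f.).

Direct-runoff ordinates (Q − Q_b): 0.0, 16.7, 22.8, 96.8, 102.7, 218.2, 277.8, 340.6, 443.2, 349.3, 275.2, 216.9, 0.0 m³/s.
ΣQ_DR = 2360 m³/s.
With Δt = 3 h = 10800 s, V = ΣQ_DR · Δt = 2360 × 10800 = 2.55 × 10^7 m³.

V ≈ 2.55 × 10^7 m³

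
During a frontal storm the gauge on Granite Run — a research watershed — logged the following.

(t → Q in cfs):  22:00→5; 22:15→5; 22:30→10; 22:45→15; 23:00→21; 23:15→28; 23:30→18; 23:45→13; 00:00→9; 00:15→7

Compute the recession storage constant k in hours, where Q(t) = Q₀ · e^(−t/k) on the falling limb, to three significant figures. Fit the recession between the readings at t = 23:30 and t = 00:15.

k ≈ 0.794 h

On the falling limb, Q drops from 18 to 7 cfs between t = 23:30 and t = 00:15 (Δt = 0.75 h).
k = −Δt / ln(Q₂/Q₁) = −0.75 / ln(7/18) = 0.794 h.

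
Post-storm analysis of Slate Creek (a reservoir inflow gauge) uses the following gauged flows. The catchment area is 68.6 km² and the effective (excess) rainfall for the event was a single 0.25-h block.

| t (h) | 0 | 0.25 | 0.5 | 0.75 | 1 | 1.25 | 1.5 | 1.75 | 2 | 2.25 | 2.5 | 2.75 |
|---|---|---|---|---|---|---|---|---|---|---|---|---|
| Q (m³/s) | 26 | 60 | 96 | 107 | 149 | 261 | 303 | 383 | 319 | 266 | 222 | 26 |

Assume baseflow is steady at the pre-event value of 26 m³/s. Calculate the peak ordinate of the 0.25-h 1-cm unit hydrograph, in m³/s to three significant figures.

U_p ≈ 143 m³/s

Direct runoff: 0.0, 34.0, 70.0, 81.0, 123.0, 235.0, 277.0, 357.0, 293.0, 240.0, 196.0, 0.0 m³/s; ΣQ_DR = 1906 m³/s, peak = 357.0 m³/s.
Runoff depth d = ΣQ_DR·Δt / A = 1906 × 900 / (68.6 km²) = 25.01 mm.
The 1-cm UH is the DRH scaled by (10 mm)/d, so U_p = 357.0 × 10/25.01 = 143 m³/s.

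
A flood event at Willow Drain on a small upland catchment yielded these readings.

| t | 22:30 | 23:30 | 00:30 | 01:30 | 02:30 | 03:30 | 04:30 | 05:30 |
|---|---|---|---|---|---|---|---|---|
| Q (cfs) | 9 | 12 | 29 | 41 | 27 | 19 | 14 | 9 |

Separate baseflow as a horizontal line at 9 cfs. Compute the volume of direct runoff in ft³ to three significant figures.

Direct-runoff ordinates (Q − Q_b): 0.0, 3.0, 20.0, 32.0, 18.0, 10.0, 5.0, 0.0 cfs.
ΣQ_DR = 88.00 cfs.
With Δt = 1 h = 3600 s, V = ΣQ_DR · Δt = 88.00 × 3600 = 3.17 × 10^5 ft³.

V ≈ 3.17 × 10^5 ft³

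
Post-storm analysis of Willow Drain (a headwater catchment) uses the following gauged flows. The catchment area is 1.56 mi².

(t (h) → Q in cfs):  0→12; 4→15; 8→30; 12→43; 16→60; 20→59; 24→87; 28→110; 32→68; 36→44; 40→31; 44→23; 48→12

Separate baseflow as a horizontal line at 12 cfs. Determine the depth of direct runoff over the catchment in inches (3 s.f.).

Direct runoff: 0.0, 3.0, 18.0, 31.0, 48.0, 47.0, 75.0, 98.0, 56.0, 32.0, 19.0, 11.0, 0.0 cfs; ΣQ_DR = 438.0 cfs.
V = ΣQ_DR · Δt = 438.0 × 14400 s = 6.307 × 10^6 ft³.
Over A = 1.56 mi², depth = V / A = 1.74 in.

d ≈ 1.74 in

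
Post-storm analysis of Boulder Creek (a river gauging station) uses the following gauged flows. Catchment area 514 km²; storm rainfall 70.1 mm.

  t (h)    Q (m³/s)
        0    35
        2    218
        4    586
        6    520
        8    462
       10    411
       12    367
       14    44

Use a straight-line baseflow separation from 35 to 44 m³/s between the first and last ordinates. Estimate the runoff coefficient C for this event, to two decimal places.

C ≈ 0.46

ΣQ_DR = 2327 m³/s; V = ΣQ_DR·Δt = 1.675 × 10^7 m³.
Runoff depth d = V / A = 32.60 mm.
C = d / P = 32.60 / 70.1 = 0.46.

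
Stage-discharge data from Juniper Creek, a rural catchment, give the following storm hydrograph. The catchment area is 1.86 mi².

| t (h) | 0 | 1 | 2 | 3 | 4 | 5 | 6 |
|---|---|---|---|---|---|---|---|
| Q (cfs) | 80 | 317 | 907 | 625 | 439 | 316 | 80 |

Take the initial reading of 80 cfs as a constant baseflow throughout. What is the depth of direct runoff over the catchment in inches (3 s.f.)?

d ≈ 1.84 in

Direct runoff: 0.0, 237.0, 827.0, 545.0, 359.0, 236.0, 0.0 cfs; ΣQ_DR = 2204 cfs.
V = ΣQ_DR · Δt = 2204 × 3600 s = 7.934 × 10^6 ft³.
Over A = 1.86 mi², depth = V / A = 1.84 in.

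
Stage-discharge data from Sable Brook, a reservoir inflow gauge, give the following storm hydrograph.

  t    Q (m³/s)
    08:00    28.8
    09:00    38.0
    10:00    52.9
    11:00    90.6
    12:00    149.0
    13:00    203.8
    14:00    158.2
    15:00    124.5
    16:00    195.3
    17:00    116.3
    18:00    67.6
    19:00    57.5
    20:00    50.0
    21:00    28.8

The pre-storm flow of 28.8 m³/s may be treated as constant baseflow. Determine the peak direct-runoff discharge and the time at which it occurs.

Subtracting baseflow gives direct-runoff ordinates: 0.0, 9.2, 24.1, 61.8, 120.2, 175.0, 129.4, 95.7, 166.5, 87.5, 38.8, 28.7, 21.2, 0.0 m³/s.
The maximum is 175.0 m³/s, occurring at the reading for t = 13:00.

Q_p = 175.0 m³/s at t = 13:00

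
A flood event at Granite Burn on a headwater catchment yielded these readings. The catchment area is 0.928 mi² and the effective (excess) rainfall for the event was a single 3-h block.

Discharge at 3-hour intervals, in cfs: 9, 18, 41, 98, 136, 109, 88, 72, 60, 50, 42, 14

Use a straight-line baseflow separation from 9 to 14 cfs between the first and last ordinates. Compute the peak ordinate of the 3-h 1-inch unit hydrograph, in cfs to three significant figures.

U_p ≈ 41.7 cfs

Direct runoff: 0.00, 8.55, 31.09, 87.64, 125.18, 97.73, 76.27, 59.82, 47.36, 36.91, 28.45, 0.00 cfs; ΣQ_DR = 599.0 cfs, peak = 125.18 cfs.
Runoff depth d = ΣQ_DR·Δt / A = 599.0 × 10800 / (0.928 mi²) = 3.001 in.
The 1-inch UH is the DRH scaled by (1 in)/d, so U_p = 125.18 × 1/3.001 = 41.7 cfs.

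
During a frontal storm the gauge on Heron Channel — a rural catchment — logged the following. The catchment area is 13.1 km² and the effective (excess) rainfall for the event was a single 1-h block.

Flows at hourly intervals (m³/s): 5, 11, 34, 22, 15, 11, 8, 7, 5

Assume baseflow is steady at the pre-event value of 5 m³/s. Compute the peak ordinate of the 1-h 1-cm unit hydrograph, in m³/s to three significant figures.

Direct runoff: 0.0, 6.0, 29.0, 17.0, 10.0, 6.0, 3.0, 2.0, 0.0 m³/s; ΣQ_DR = 73.00 m³/s, peak = 29.0 m³/s.
Runoff depth d = ΣQ_DR·Δt / A = 73.00 × 3600 / (13.1 km²) = 20.06 mm.
The 1-cm UH is the DRH scaled by (10 mm)/d, so U_p = 29.0 × 10/20.06 = 14.5 m³/s.

U_p ≈ 14.5 m³/s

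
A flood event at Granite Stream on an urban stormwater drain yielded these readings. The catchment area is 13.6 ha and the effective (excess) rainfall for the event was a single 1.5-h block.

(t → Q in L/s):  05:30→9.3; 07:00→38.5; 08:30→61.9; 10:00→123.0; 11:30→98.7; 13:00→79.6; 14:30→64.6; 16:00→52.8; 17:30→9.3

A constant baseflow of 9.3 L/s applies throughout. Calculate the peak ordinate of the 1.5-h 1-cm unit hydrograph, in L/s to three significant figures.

Direct runoff: 0.0, 29.2, 52.6, 113.7, 89.4, 70.3, 55.3, 43.5, 0.0 L/s; ΣQ_DR = 454.0 L/s, peak = 113.7 L/s.
Runoff depth d = ΣQ_DR·Δt / A = 454.0 × 5400 / (13.6 ha) = 18.03 mm.
The 1-cm UH is the DRH scaled by (10 mm)/d, so U_p = 113.7 × 10/18.03 = 63.1 L/s.

U_p ≈ 63.1 L/s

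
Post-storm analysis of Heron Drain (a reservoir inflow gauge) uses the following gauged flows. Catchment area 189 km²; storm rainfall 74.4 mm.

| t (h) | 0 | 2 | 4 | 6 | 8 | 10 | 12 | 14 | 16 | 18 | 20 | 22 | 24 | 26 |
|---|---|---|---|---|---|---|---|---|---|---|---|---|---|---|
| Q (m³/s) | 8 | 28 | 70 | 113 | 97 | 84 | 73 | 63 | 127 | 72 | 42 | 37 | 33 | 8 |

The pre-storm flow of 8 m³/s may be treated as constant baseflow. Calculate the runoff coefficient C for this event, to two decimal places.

C ≈ 0.38

ΣQ_DR = 743.0 m³/s; V = ΣQ_DR·Δt = 5.350 × 10^6 m³.
Runoff depth d = V / A = 28.30 mm.
C = d / P = 28.30 / 74.4 = 0.38.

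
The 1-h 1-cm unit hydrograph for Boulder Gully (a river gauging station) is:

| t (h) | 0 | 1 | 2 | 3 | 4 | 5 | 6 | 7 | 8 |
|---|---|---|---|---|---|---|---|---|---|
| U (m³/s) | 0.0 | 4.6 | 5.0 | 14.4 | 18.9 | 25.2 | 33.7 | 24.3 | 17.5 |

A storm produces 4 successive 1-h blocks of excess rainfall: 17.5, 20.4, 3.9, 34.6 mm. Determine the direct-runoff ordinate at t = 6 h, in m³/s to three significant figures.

Q ≈ 168 m³/s

By discrete convolution, Q_j = Σ (P_i / 10 mm) · U_{j−i}.
At t = 6 h (j=6): Q = (17.5/10)·33.7 + (20.4/10)·25.2 + (3.9/10)·18.9 + (34.6/10)·14.4 = 168 m³/s.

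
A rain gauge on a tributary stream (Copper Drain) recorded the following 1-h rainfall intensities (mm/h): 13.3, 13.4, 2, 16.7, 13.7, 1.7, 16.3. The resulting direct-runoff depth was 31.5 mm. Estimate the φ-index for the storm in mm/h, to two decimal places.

φ ≈ 8.38 mm/h

Only the 5 blocks with intensity above φ contribute runoff: 13.3, 13.4, 16.7, 13.7, 16.3 mm/h.
Σ(I−φ)·Δt = d  ⇒  (13.3+13.4+16.7+13.7+16.3 − 5φ)·1 = 31.5
φ = (73.40 − 31.5/1) / 5 = 8.38 mm/h.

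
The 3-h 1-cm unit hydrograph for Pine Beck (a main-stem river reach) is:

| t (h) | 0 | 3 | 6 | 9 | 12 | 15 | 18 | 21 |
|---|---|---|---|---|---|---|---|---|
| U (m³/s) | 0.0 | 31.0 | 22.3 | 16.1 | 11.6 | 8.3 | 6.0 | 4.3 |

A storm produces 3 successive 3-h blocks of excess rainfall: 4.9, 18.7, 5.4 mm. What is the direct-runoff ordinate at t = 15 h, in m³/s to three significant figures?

Q ≈ 34.5 m³/s

By discrete convolution, Q_j = Σ (P_i / 10 mm) · U_{j−i}.
At t = 15 h (j=5): Q = (4.9/10)·8.3 + (18.7/10)·11.6 + (5.4/10)·16.1 = 34.5 m³/s.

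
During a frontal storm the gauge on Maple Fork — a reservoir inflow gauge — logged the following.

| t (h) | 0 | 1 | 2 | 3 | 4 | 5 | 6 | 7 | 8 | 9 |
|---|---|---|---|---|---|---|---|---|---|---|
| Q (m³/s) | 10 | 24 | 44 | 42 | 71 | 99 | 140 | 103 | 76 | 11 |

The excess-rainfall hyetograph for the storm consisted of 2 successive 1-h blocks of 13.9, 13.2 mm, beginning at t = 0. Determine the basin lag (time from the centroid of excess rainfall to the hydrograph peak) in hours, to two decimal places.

t_L ≈ 5.01 h

Centroid of excess rainfall: t_c = Σ P_i·t̄_i / ΣP_i = 0.9871 h (block centres at 0.5, 1.5 h).
Hydrograph peak occurs at t = 6 h, so basin lag t_L = 6 − 0.9871 = 5.01 h.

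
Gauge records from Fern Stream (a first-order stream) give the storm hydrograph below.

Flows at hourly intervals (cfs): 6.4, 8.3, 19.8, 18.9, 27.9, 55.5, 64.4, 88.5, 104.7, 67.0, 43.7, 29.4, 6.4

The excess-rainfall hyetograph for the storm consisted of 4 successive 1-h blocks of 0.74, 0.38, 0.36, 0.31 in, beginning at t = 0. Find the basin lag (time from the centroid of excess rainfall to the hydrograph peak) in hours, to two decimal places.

Centroid of excess rainfall: t_c = Σ P_i·t̄_i / ΣP_i = 1.6341 h (block centres at 0.5, 1.5, 2.5, 3.5 h).
Hydrograph peak occurs at t = 8 h, so basin lag t_L = 8 − 1.6341 = 6.37 h.

t_L ≈ 6.37 h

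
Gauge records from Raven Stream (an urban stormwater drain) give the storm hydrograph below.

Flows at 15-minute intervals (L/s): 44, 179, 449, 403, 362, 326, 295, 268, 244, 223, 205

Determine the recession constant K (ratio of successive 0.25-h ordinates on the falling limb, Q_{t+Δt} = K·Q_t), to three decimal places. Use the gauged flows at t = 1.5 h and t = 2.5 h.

Using the recession-limb readings at t = 1.5 h and t = 2.5 h: Q falls from 295 to 205 L/s over 4 intervals.
K = (Q₂/Q₁)^(1/4) = (205/295)^(1/4) = 0.913.

K ≈ 0.913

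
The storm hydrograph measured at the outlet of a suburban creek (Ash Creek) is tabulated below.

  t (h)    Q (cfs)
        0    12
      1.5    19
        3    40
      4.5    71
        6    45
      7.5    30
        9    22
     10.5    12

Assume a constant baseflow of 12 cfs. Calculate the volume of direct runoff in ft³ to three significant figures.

V ≈ 8.37 × 10^5 ft³

Direct-runoff ordinates (Q − Q_b): 0.0, 7.0, 28.0, 59.0, 33.0, 18.0, 10.0, 0.0 cfs.
ΣQ_DR = 155.0 cfs.
With Δt = 1.5 h = 5400 s, V = ΣQ_DR · Δt = 155.0 × 5400 = 8.37 × 10^5 ft³.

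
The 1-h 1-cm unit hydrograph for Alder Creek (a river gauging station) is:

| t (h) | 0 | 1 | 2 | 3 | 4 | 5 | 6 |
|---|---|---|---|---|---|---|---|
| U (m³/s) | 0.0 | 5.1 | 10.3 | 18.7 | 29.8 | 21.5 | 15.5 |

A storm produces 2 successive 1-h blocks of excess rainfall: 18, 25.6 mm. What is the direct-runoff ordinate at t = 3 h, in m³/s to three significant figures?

By discrete convolution, Q_j = Σ (P_i / 10 mm) · U_{j−i}.
At t = 3 h (j=3): Q = (18/10)·18.7 + (25.6/10)·10.3 = 60.0 m³/s.

Q ≈ 60.0 m³/s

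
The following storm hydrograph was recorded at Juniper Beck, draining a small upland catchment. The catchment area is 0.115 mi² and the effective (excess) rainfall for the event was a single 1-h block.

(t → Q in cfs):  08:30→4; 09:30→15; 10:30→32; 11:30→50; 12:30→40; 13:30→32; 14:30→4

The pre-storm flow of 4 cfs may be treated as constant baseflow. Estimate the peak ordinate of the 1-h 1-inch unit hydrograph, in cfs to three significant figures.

U_p ≈ 22.9 cfs

Direct runoff: 0.0, 11.0, 28.0, 46.0, 36.0, 28.0, 0.0 cfs; ΣQ_DR = 149.0 cfs, peak = 46.0 cfs.
Runoff depth d = ΣQ_DR·Δt / A = 149.0 × 3600 / (0.115 mi²) = 2.008 in.
The 1-inch UH is the DRH scaled by (1 in)/d, so U_p = 46.0 × 1/2.008 = 22.9 cfs.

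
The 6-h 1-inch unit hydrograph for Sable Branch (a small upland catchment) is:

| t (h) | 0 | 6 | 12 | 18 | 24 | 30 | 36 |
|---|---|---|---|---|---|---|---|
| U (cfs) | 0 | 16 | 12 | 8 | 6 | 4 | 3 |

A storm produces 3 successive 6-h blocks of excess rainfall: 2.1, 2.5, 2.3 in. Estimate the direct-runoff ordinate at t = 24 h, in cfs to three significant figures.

By discrete convolution, Q_j = Σ (P_i / 1 in) · U_{j−i}.
At t = 24 h (j=4): Q = (2.1/1)·6 + (2.5/1)·8 + (2.3/1)·12 = 60.2 cfs.

Q ≈ 60.2 cfs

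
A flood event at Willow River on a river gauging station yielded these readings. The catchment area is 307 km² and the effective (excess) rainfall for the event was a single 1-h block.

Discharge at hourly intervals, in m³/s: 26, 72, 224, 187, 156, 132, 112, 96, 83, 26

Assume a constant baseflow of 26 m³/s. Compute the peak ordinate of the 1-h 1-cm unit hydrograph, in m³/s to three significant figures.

U_p ≈ 198 m³/s

Direct runoff: 0.0, 46.0, 198.0, 161.0, 130.0, 106.0, 86.0, 70.0, 57.0, 0.0 m³/s; ΣQ_DR = 854.0 m³/s, peak = 198.0 m³/s.
Runoff depth d = ΣQ_DR·Δt / A = 854.0 × 3600 / (307 km²) = 10.01 mm.
The 1-cm UH is the DRH scaled by (10 mm)/d, so U_p = 198.0 × 10/10.01 = 198 m³/s.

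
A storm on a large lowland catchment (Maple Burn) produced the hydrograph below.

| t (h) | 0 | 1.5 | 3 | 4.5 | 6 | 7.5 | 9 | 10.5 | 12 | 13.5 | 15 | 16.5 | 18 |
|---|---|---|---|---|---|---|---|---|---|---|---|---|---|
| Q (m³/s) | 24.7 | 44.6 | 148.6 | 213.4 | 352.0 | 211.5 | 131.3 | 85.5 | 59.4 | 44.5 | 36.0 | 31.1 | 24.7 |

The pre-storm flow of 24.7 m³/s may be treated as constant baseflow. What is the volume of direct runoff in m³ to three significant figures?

V ≈ 5.87 × 10^6 m³

Direct-runoff ordinates (Q − Q_b): 0.0, 19.9, 123.9, 188.7, 327.3, 186.8, 106.6, 60.8, 34.7, 19.8, 11.3, 6.4, 0.0 m³/s.
ΣQ_DR = 1086 m³/s.
With Δt = 1.5 h = 5400 s, V = ΣQ_DR · Δt = 1086 × 5400 = 5.87 × 10^6 m³.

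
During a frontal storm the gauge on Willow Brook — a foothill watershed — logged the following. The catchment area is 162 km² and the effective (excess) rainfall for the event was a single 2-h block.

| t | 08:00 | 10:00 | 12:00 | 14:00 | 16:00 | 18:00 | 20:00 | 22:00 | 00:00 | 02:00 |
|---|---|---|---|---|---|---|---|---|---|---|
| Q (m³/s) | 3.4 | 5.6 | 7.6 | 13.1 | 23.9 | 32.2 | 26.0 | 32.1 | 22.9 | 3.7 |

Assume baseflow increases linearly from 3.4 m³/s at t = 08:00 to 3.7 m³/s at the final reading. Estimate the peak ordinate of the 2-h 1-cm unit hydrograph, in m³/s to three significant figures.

Direct runoff: 0.00, 2.17, 4.13, 9.60, 20.37, 28.63, 22.40, 28.47, 19.23, 0.00 m³/s; ΣQ_DR = 135.0 m³/s, peak = 28.63 m³/s.
Runoff depth d = ΣQ_DR·Δt / A = 135.0 × 7200 / (162 km²) = 6.000 mm.
The 1-cm UH is the DRH scaled by (10 mm)/d, so U_p = 28.63 × 10/6.000 = 47.7 m³/s.

U_p ≈ 47.7 m³/s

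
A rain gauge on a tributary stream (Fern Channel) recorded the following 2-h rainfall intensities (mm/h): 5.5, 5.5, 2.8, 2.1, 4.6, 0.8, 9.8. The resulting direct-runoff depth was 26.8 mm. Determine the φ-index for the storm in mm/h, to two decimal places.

Only the 4 blocks with intensity above φ contribute runoff: 5.5, 5.5, 4.6, 9.8 mm/h.
Σ(I−φ)·Δt = d  ⇒  (5.5+5.5+4.6+9.8 − 4φ)·2 = 26.8
φ = (25.40 − 26.8/2) / 4 = 3.00 mm/h.

φ ≈ 3.00 mm/h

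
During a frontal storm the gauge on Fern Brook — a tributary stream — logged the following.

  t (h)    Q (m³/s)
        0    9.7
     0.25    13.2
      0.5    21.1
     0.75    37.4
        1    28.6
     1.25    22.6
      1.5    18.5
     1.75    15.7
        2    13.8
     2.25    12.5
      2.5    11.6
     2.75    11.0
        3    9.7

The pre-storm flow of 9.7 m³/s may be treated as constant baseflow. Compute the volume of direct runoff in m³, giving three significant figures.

Direct-runoff ordinates (Q − Q_b): 0.0, 3.5, 11.4, 27.7, 18.9, 12.9, 8.8, 6.0, 4.1, 2.8, 1.9, 1.3, 0.0 m³/s.
ΣQ_DR = 99.30 m³/s.
With Δt = 0.25 h = 900 s, V = ΣQ_DR · Δt = 99.30 × 900 = 89400 m³.

V ≈ 89400 m³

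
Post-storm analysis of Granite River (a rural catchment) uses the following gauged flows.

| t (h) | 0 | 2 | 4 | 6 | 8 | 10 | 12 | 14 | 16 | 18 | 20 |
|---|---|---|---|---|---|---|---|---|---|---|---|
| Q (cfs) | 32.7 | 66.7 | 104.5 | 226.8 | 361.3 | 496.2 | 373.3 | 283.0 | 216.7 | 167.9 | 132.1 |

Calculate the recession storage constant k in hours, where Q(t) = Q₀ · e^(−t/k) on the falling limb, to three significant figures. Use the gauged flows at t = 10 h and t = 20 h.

On the falling limb, Q drops from 496.2 to 132.1 cfs between t = 10 h and t = 20 h (Δt = 10 h).
k = −Δt / ln(Q₂/Q₁) = −10 / ln(132.1/496.2) = 7.56 h.

k ≈ 7.56 h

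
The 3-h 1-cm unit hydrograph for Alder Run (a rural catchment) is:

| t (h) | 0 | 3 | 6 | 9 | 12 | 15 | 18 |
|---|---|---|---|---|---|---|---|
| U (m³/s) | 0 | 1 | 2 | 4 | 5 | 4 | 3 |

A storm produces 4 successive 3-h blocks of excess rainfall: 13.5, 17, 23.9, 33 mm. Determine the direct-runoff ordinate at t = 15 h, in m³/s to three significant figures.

Q ≈ 30.1 m³/s

By discrete convolution, Q_j = Σ (P_i / 10 mm) · U_{j−i}.
At t = 15 h (j=5): Q = (13.5/10)·4 + (17/10)·5 + (23.9/10)·4 + (33/10)·2 = 30.1 m³/s.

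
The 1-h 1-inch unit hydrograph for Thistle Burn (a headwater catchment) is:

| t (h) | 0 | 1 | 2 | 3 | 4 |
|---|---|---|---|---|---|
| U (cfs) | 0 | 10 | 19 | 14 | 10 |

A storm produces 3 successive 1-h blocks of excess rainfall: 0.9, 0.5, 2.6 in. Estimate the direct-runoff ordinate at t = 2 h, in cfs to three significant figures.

Q ≈ 22.1 cfs

By discrete convolution, Q_j = Σ (P_i / 1 in) · U_{j−i}.
At t = 2 h (j=2): Q = (0.9/1)·19 + (0.5/1)·10 + (2.6/1)·0 = 22.1 cfs.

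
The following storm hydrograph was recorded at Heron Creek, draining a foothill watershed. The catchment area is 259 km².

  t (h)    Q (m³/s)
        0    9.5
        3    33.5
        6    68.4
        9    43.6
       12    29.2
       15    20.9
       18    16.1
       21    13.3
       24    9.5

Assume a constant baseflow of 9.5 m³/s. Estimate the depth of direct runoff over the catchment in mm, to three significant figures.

Direct runoff: 0.0, 24.0, 58.9, 34.1, 19.7, 11.4, 6.6, 3.8, 0.0 m³/s; ΣQ_DR = 158.5 m³/s.
V = ΣQ_DR · Δt = 158.5 × 10800 s = 1.712 × 10^6 m³.
Over A = 259 km², depth = V / A = 6.61 mm.

d ≈ 6.61 mm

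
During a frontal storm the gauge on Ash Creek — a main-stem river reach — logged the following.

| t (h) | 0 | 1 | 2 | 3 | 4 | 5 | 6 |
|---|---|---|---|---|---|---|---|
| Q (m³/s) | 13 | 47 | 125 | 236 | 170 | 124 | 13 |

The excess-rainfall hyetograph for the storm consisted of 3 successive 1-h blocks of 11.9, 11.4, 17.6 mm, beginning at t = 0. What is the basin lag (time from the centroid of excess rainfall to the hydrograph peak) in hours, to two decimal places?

t_L ≈ 1.36 h

Centroid of excess rainfall: t_c = Σ P_i·t̄_i / ΣP_i = 1.6394 h (block centres at 0.5, 1.5, 2.5 h).
Hydrograph peak occurs at t = 3 h, so basin lag t_L = 3 − 1.6394 = 1.36 h.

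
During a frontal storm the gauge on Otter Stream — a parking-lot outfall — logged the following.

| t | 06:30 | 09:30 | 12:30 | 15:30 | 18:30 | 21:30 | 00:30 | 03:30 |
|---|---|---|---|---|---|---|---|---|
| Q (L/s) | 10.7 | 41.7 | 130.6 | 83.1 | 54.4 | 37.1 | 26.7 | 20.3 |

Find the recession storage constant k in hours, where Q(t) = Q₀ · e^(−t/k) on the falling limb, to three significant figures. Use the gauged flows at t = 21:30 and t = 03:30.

k ≈ 9.95 h

On the falling limb, Q drops from 37.1 to 20.3 L/s between t = 21:30 and t = 03:30 (Δt = 6 h).
k = −Δt / ln(Q₂/Q₁) = −6 / ln(20.3/37.1) = 9.95 h.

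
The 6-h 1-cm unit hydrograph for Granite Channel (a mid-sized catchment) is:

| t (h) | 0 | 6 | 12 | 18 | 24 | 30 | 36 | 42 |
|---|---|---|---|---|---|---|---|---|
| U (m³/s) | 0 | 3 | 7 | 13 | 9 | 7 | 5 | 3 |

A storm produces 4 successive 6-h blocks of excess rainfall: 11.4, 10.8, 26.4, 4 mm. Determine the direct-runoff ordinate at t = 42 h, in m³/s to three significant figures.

By discrete convolution, Q_j = Σ (P_i / 10 mm) · U_{j−i}.
At t = 42 h (j=7): Q = (11.4/10)·3 + (10.8/10)·5 + (26.4/10)·7 + (4/10)·9 = 30.9 m³/s.

Q ≈ 30.9 m³/s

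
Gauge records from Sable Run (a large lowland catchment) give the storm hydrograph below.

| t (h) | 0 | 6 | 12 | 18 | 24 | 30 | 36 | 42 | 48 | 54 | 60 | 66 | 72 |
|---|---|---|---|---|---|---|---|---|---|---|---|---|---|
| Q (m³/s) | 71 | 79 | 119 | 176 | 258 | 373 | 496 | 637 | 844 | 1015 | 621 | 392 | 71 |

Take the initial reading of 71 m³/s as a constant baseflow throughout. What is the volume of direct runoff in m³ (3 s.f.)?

Direct-runoff ordinates (Q − Q_b): 0.0, 8.0, 48.0, 105.0, 187.0, 302.0, 425.0, 566.0, 773.0, 944.0, 550.0, 321.0, 0.0 m³/s.
ΣQ_DR = 4229 m³/s.
With Δt = 6 h = 21600 s, V = ΣQ_DR · Δt = 4229 × 21600 = 9.13 × 10^7 m³.

V ≈ 9.13 × 10^7 m³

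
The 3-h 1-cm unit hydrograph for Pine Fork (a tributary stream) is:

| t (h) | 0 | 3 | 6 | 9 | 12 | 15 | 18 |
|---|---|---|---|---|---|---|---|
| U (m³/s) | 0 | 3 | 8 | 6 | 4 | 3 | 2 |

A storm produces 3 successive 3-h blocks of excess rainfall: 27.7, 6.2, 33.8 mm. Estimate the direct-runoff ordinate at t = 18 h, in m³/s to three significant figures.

Q ≈ 20.9 m³/s

By discrete convolution, Q_j = Σ (P_i / 10 mm) · U_{j−i}.
At t = 18 h (j=6): Q = (27.7/10)·2 + (6.2/10)·3 + (33.8/10)·4 = 20.9 m³/s.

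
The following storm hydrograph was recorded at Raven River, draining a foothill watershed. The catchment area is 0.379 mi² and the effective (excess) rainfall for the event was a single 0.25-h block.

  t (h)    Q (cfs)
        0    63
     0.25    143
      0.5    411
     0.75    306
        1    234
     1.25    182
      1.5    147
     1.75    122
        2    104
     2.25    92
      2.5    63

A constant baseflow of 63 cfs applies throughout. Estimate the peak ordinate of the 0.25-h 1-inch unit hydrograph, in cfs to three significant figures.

Direct runoff: 0.0, 80.0, 348.0, 243.0, 171.0, 119.0, 84.0, 59.0, 41.0, 29.0, 0.0 cfs; ΣQ_DR = 1174 cfs, peak = 348.0 cfs.
Runoff depth d = ΣQ_DR·Δt / A = 1174 × 900 / (0.379 mi²) = 1.200 in.
The 1-inch UH is the DRH scaled by (1 in)/d, so U_p = 348.0 × 1/1.200 = 290 cfs.

U_p ≈ 290 cfs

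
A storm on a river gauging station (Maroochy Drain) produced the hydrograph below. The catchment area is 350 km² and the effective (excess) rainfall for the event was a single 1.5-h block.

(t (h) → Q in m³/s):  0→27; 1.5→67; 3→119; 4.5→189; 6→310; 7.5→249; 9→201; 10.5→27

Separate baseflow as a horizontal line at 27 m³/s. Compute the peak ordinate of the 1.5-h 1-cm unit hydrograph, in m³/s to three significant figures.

U_p ≈ 189 m³/s

Direct runoff: 0.0, 40.0, 92.0, 162.0, 283.0, 222.0, 174.0, 0.0 m³/s; ΣQ_DR = 973.0 m³/s, peak = 283.0 m³/s.
Runoff depth d = ΣQ_DR·Δt / A = 973.0 × 5400 / (350 km²) = 15.01 mm.
The 1-cm UH is the DRH scaled by (10 mm)/d, so U_p = 283.0 × 10/15.01 = 189 m³/s.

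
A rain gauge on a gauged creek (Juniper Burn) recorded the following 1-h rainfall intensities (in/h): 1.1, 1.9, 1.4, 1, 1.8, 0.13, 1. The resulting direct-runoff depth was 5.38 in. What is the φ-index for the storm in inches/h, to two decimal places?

φ ≈ 0.47 in/h

Only the 6 blocks with intensity above φ contribute runoff: 1.1, 1.9, 1.4, 1, 1.8, 1 in/h.
Σ(I−φ)·Δt = d  ⇒  (1.1+1.9+1.4+1+1.8+1 − 6φ)·1 = 5.38
φ = (8.200 − 5.38/1) / 6 = 0.47 in/h.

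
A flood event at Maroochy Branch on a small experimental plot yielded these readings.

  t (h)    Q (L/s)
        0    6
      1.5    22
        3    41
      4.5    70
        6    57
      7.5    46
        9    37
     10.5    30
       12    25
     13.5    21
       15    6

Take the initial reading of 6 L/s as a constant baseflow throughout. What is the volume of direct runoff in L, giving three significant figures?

V ≈ 1.59 × 10^6 L

Direct-runoff ordinates (Q − Q_b): 0.0, 16.0, 35.0, 64.0, 51.0, 40.0, 31.0, 24.0, 19.0, 15.0, 0.0 L/s.
ΣQ_DR = 295.0 L/s.
With Δt = 1.5 h = 5400 s, V = ΣQ_DR · Δt = 295.0 × 5400 = 1.59 × 10^6 L.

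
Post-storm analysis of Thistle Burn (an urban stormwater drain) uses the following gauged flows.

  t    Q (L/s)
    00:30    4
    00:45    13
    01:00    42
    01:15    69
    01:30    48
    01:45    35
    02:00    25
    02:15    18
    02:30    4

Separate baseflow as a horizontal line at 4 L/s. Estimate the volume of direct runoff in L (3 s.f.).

Direct-runoff ordinates (Q − Q_b): 0.0, 9.0, 38.0, 65.0, 44.0, 31.0, 21.0, 14.0, 0.0 L/s.
ΣQ_DR = 222.0 L/s.
With Δt = 0.25 h = 900 s, V = ΣQ_DR · Δt = 222.0 × 900 = 2.00 × 10^5 L.

V ≈ 2.00 × 10^5 L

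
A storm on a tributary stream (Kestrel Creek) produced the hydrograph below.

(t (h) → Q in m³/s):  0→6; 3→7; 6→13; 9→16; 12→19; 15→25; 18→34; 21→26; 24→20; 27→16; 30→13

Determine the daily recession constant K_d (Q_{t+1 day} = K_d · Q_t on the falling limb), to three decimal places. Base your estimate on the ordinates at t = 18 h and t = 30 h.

Between t = 18 h and t = 30 h the flow falls from 34 to 13 m³/s over 4×3 h = 12 h.
Per-interval ratio K = (13/34)^(1/4) = 0.7864; K_d = K^(24/3) = 0.146.

K_d ≈ 0.146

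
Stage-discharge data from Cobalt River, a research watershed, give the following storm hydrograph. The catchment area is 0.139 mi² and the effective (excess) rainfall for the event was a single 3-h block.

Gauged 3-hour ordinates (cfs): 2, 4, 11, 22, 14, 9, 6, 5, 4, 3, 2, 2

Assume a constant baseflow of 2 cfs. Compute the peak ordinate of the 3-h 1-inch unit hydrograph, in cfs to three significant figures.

Direct runoff: 0.0, 2.0, 9.0, 20.0, 12.0, 7.0, 4.0, 3.0, 2.0, 1.0, 0.0, 0.0 cfs; ΣQ_DR = 60.00 cfs, peak = 20.0 cfs.
Runoff depth d = ΣQ_DR·Δt / A = 60.00 × 10800 / (0.139 mi²) = 2.007 in.
The 1-inch UH is the DRH scaled by (1 in)/d, so U_p = 20.0 × 1/2.007 = 9.97 cfs.

U_p ≈ 9.97 cfs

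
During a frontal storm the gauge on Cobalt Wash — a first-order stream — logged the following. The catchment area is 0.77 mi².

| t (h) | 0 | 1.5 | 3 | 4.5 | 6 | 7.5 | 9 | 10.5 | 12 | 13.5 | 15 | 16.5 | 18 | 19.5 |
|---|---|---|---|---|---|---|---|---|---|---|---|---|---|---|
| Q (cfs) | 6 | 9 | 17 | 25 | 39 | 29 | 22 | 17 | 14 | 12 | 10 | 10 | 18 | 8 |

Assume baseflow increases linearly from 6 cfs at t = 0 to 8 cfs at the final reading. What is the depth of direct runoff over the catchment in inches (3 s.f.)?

d ≈ 0.417 in

Direct runoff: 0.00, 2.85, 10.69, 18.54, 32.38, 22.23, 15.08, 9.92, 6.77, 4.62, 2.46, 2.31, 10.15, 0.00 cfs; ΣQ_DR = 138.0 cfs.
V = ΣQ_DR · Δt = 138.0 × 5400 s = 7.452 × 10^5 ft³.
Over A = 0.77 mi², depth = V / A = 0.417 in.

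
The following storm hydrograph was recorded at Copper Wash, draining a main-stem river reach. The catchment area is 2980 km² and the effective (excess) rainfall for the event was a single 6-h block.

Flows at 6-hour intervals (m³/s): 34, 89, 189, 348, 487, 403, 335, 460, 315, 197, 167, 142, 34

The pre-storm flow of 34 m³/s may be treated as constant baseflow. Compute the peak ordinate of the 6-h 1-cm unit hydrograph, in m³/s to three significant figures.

U_p ≈ 227 m³/s

Direct runoff: 0.0, 55.0, 155.0, 314.0, 453.0, 369.0, 301.0, 426.0, 281.0, 163.0, 133.0, 108.0, 0.0 m³/s; ΣQ_DR = 2758 m³/s, peak = 453.0 m³/s.
Runoff depth d = ΣQ_DR·Δt / A = 2758 × 21600 / (2980 km²) = 19.99 mm.
The 1-cm UH is the DRH scaled by (10 mm)/d, so U_p = 453.0 × 10/19.99 = 227 m³/s.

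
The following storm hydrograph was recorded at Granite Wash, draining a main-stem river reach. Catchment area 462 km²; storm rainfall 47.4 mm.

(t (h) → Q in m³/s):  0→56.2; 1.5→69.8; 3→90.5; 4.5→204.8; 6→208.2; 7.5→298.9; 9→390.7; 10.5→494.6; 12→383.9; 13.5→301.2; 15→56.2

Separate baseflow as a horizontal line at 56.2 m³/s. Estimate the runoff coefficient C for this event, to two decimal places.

C ≈ 0.48

ΣQ_DR = 1937 m³/s; V = ΣQ_DR·Δt = 1.046 × 10^7 m³.
Runoff depth d = V / A = 22.64 mm.
C = d / P = 22.64 / 47.4 = 0.48.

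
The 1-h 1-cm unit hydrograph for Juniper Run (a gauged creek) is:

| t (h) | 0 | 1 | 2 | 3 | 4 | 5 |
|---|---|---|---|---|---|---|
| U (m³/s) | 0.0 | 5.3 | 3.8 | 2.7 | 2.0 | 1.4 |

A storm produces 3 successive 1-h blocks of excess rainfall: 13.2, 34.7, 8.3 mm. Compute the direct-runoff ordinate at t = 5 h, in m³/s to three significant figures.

Q ≈ 11.0 m³/s

By discrete convolution, Q_j = Σ (P_i / 10 mm) · U_{j−i}.
At t = 5 h (j=5): Q = (13.2/10)·1.4 + (34.7/10)·2.0 + (8.3/10)·2.7 = 11.0 m³/s.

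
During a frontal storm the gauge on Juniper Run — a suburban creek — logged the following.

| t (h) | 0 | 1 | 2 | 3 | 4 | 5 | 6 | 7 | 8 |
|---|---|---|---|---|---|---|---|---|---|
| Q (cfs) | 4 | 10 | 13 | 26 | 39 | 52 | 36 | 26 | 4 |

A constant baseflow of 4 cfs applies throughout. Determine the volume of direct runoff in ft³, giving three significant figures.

Direct-runoff ordinates (Q − Q_b): 0.0, 6.0, 9.0, 22.0, 35.0, 48.0, 32.0, 22.0, 0.0 cfs.
ΣQ_DR = 174.0 cfs.
With Δt = 1 h = 3600 s, V = ΣQ_DR · Δt = 174.0 × 3600 = 6.26 × 10^5 ft³.

V ≈ 6.26 × 10^5 ft³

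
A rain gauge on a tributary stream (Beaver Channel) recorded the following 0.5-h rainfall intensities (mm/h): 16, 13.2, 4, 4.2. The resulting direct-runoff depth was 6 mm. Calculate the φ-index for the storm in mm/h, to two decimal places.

Only the 2 blocks with intensity above φ contribute runoff: 16, 13.2 mm/h.
Σ(I−φ)·Δt = d  ⇒  (16+13.2 − 2φ)·0.5 = 6
φ = (29.20 − 6/0.5) / 2 = 8.60 mm/h.

φ ≈ 8.60 mm/h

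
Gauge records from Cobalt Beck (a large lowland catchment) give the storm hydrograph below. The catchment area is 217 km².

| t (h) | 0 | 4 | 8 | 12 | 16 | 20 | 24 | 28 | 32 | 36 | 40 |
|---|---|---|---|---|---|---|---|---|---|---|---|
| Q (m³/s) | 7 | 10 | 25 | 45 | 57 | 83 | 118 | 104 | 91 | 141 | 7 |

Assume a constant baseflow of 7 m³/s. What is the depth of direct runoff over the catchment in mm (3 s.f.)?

d ≈ 40.5 mm

Direct runoff: 0.0, 3.0, 18.0, 38.0, 50.0, 76.0, 111.0, 97.0, 84.0, 134.0, 0.0 m³/s; ΣQ_DR = 611.0 m³/s.
V = ΣQ_DR · Δt = 611.0 × 14400 s = 8.798 × 10^6 m³.
Over A = 217 km², depth = V / A = 40.5 mm.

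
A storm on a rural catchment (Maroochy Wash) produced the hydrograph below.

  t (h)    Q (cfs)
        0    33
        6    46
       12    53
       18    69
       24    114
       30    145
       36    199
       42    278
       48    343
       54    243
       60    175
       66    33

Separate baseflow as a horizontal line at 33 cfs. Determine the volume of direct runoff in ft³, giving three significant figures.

V ≈ 2.88 × 10^7 ft³

Direct-runoff ordinates (Q − Q_b): 0.0, 13.0, 20.0, 36.0, 81.0, 112.0, 166.0, 245.0, 310.0, 210.0, 142.0, 0.0 cfs.
ΣQ_DR = 1335 cfs.
With Δt = 6 h = 21600 s, V = ΣQ_DR · Δt = 1335 × 21600 = 2.88 × 10^7 ft³.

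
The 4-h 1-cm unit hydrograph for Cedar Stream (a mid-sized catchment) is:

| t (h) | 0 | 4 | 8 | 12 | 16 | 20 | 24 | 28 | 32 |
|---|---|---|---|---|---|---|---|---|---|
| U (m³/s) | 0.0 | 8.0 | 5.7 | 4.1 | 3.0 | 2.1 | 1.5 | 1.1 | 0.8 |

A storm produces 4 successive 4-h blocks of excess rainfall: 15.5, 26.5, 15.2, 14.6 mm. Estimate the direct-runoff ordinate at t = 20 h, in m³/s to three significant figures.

Q ≈ 25.8 m³/s

By discrete convolution, Q_j = Σ (P_i / 10 mm) · U_{j−i}.
At t = 20 h (j=5): Q = (15.5/10)·2.1 + (26.5/10)·3.0 + (15.2/10)·4.1 + (14.6/10)·5.7 = 25.8 m³/s.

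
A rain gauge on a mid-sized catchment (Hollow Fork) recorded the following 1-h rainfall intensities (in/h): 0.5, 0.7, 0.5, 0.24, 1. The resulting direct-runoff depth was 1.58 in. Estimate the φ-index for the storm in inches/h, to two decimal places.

Only the 4 blocks with intensity above φ contribute runoff: 0.5, 0.7, 0.5, 1 in/h.
Σ(I−φ)·Δt = d  ⇒  (0.5+0.7+0.5+1 − 4φ)·1 = 1.58
φ = (2.700 − 1.58/1) / 4 = 0.28 in/h.

φ ≈ 0.28 in/h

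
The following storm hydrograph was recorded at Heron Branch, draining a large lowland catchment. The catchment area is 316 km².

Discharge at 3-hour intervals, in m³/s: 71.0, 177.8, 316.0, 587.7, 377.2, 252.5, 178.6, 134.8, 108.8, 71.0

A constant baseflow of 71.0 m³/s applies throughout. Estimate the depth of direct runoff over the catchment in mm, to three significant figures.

d ≈ 53.5 mm

Direct runoff: 0.0, 106.8, 245.0, 516.7, 306.2, 181.5, 107.6, 63.8, 37.8, 0.0 m³/s; ΣQ_DR = 1565 m³/s.
V = ΣQ_DR · Δt = 1565 × 10800 s = 1.691 × 10^7 m³.
Over A = 316 km², depth = V / A = 53.5 mm.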